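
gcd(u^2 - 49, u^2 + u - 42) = u + 7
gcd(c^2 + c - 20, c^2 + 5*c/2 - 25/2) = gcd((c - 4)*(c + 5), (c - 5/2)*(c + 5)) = c + 5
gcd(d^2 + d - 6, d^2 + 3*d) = d + 3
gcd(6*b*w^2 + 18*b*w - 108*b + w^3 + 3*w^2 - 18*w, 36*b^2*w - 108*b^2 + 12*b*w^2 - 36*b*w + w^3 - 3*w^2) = 6*b*w - 18*b + w^2 - 3*w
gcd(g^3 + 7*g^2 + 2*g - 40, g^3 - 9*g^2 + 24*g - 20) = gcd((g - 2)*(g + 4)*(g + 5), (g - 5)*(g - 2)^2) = g - 2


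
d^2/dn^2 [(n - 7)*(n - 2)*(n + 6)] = 6*n - 6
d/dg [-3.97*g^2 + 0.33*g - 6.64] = 0.33 - 7.94*g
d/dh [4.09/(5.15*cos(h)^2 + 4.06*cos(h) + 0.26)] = (42.127*cos(h) + 16.6054)*sin(h)/(5.15*cos(h)^2 + 4.06*cos(h) + 0.26)^2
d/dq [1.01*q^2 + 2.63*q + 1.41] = 2.02*q + 2.63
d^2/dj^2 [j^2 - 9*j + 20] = 2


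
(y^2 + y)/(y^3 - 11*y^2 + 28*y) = (y + 1)/(y^2 - 11*y + 28)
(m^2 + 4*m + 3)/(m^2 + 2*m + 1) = (m + 3)/(m + 1)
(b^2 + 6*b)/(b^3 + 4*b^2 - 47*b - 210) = b/(b^2 - 2*b - 35)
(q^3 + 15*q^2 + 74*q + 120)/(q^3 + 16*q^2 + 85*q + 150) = (q + 4)/(q + 5)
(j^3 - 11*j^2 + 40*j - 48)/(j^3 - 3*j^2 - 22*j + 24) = (j^3 - 11*j^2 + 40*j - 48)/(j^3 - 3*j^2 - 22*j + 24)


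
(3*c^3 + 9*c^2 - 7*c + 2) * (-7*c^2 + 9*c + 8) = -21*c^5 - 36*c^4 + 154*c^3 - 5*c^2 - 38*c + 16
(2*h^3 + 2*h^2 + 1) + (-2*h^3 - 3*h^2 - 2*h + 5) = -h^2 - 2*h + 6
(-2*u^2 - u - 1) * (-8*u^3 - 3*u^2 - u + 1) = 16*u^5 + 14*u^4 + 13*u^3 + 2*u^2 - 1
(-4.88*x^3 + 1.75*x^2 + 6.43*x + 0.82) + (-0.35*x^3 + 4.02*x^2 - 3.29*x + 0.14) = -5.23*x^3 + 5.77*x^2 + 3.14*x + 0.96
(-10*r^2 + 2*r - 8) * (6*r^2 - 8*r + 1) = -60*r^4 + 92*r^3 - 74*r^2 + 66*r - 8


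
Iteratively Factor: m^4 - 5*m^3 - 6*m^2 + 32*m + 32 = (m + 1)*(m^3 - 6*m^2 + 32) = (m + 1)*(m + 2)*(m^2 - 8*m + 16) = (m - 4)*(m + 1)*(m + 2)*(m - 4)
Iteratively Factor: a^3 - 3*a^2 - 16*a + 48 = (a + 4)*(a^2 - 7*a + 12) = (a - 4)*(a + 4)*(a - 3)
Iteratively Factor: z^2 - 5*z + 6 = (z - 2)*(z - 3)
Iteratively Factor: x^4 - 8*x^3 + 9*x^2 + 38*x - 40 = (x + 2)*(x^3 - 10*x^2 + 29*x - 20) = (x - 4)*(x + 2)*(x^2 - 6*x + 5) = (x - 4)*(x - 1)*(x + 2)*(x - 5)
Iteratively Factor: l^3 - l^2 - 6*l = (l)*(l^2 - l - 6) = l*(l + 2)*(l - 3)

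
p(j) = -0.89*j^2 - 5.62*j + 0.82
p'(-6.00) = 5.06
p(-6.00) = 2.50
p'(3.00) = -10.96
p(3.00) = -24.05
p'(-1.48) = -2.99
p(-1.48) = 7.19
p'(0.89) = -7.20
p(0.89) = -4.89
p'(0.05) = -5.71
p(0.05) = 0.54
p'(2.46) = -10.00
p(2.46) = -18.39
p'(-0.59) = -4.57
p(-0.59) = 3.83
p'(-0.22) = -5.23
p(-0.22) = 2.01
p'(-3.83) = 1.20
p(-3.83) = 9.29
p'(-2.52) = -1.13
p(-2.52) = 9.33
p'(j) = -1.78*j - 5.62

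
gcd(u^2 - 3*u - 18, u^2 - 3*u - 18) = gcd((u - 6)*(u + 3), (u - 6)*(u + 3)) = u^2 - 3*u - 18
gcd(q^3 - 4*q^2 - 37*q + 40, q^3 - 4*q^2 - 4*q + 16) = 1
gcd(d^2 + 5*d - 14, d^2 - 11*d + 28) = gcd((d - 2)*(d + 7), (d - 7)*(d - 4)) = 1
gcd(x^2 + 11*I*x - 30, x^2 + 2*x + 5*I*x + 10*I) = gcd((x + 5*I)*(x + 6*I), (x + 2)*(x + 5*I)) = x + 5*I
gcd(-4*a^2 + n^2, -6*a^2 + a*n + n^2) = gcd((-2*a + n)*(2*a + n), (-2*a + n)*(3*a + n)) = 2*a - n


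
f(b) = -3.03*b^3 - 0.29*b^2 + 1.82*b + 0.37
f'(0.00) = 1.82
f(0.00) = 0.37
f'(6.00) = -328.90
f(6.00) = -653.63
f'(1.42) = -17.33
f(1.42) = -6.31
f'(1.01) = -8.04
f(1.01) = -1.21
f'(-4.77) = -202.24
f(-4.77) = 313.94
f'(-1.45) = -16.45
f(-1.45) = 6.36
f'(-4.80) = -204.83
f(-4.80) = 320.05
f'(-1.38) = -14.69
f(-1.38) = 5.27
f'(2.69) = -65.52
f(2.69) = -55.81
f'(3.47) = -109.64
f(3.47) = -123.41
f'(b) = -9.09*b^2 - 0.58*b + 1.82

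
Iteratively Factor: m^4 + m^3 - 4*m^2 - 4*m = (m)*(m^3 + m^2 - 4*m - 4) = m*(m - 2)*(m^2 + 3*m + 2) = m*(m - 2)*(m + 2)*(m + 1)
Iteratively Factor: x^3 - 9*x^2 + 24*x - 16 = (x - 4)*(x^2 - 5*x + 4) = (x - 4)^2*(x - 1)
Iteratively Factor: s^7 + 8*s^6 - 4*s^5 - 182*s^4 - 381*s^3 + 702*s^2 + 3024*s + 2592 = (s + 3)*(s^6 + 5*s^5 - 19*s^4 - 125*s^3 - 6*s^2 + 720*s + 864) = (s - 3)*(s + 3)*(s^5 + 8*s^4 + 5*s^3 - 110*s^2 - 336*s - 288) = (s - 3)*(s + 3)^2*(s^4 + 5*s^3 - 10*s^2 - 80*s - 96) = (s - 4)*(s - 3)*(s + 3)^2*(s^3 + 9*s^2 + 26*s + 24) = (s - 4)*(s - 3)*(s + 2)*(s + 3)^2*(s^2 + 7*s + 12) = (s - 4)*(s - 3)*(s + 2)*(s + 3)^2*(s + 4)*(s + 3)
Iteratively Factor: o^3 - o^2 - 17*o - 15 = (o + 1)*(o^2 - 2*o - 15) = (o + 1)*(o + 3)*(o - 5)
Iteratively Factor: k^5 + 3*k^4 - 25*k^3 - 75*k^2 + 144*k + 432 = (k + 3)*(k^4 - 25*k^2 + 144) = (k - 4)*(k + 3)*(k^3 + 4*k^2 - 9*k - 36) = (k - 4)*(k - 3)*(k + 3)*(k^2 + 7*k + 12) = (k - 4)*(k - 3)*(k + 3)*(k + 4)*(k + 3)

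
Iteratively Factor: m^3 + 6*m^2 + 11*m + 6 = (m + 2)*(m^2 + 4*m + 3) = (m + 2)*(m + 3)*(m + 1)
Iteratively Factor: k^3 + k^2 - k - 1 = (k + 1)*(k^2 - 1) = (k - 1)*(k + 1)*(k + 1)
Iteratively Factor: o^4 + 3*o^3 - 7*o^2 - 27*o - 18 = (o - 3)*(o^3 + 6*o^2 + 11*o + 6) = (o - 3)*(o + 3)*(o^2 + 3*o + 2) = (o - 3)*(o + 1)*(o + 3)*(o + 2)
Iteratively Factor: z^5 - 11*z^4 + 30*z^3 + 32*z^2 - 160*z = (z - 4)*(z^4 - 7*z^3 + 2*z^2 + 40*z) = (z - 4)^2*(z^3 - 3*z^2 - 10*z) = (z - 5)*(z - 4)^2*(z^2 + 2*z) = (z - 5)*(z - 4)^2*(z + 2)*(z)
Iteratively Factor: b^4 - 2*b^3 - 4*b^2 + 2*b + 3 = (b + 1)*(b^3 - 3*b^2 - b + 3) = (b - 3)*(b + 1)*(b^2 - 1) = (b - 3)*(b + 1)^2*(b - 1)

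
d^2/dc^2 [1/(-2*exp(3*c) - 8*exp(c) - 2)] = (-(3*exp(2*c) + 4)^2*exp(c) + (9*exp(2*c) + 4)*(exp(3*c) + 4*exp(c) + 1)/2)*exp(c)/(exp(3*c) + 4*exp(c) + 1)^3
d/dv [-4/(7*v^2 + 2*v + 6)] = 8*(7*v + 1)/(7*v^2 + 2*v + 6)^2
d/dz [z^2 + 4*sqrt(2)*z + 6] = 2*z + 4*sqrt(2)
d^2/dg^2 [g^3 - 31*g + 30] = 6*g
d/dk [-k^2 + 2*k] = 2 - 2*k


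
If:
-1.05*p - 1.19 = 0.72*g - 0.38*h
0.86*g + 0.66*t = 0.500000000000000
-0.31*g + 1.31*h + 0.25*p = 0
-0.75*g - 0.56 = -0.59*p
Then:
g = -1.10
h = -0.17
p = -0.44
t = 2.19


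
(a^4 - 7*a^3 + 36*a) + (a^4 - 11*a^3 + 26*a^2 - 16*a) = 2*a^4 - 18*a^3 + 26*a^2 + 20*a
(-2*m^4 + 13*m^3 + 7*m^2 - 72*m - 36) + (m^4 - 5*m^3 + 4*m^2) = -m^4 + 8*m^3 + 11*m^2 - 72*m - 36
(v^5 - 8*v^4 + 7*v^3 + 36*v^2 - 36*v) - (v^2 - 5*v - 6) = v^5 - 8*v^4 + 7*v^3 + 35*v^2 - 31*v + 6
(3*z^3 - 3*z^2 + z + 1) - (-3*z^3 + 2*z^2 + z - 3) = 6*z^3 - 5*z^2 + 4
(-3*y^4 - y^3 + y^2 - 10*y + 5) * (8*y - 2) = -24*y^5 - 2*y^4 + 10*y^3 - 82*y^2 + 60*y - 10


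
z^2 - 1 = (z - 1)*(z + 1)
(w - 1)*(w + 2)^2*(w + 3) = w^4 + 6*w^3 + 9*w^2 - 4*w - 12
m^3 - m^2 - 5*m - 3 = (m - 3)*(m + 1)^2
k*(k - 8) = k^2 - 8*k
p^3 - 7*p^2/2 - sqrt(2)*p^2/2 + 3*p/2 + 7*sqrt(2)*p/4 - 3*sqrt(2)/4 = (p - 3)*(p - 1/2)*(p - sqrt(2)/2)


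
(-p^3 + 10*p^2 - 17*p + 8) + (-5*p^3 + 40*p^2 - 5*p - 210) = -6*p^3 + 50*p^2 - 22*p - 202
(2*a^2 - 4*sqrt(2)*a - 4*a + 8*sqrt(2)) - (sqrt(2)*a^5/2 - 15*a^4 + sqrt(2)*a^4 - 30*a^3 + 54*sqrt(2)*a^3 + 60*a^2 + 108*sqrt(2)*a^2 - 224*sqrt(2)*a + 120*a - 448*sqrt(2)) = -sqrt(2)*a^5/2 - sqrt(2)*a^4 + 15*a^4 - 54*sqrt(2)*a^3 + 30*a^3 - 108*sqrt(2)*a^2 - 58*a^2 - 124*a + 220*sqrt(2)*a + 456*sqrt(2)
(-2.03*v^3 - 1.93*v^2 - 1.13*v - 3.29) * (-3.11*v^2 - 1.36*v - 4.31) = 6.3133*v^5 + 8.7631*v^4 + 14.8884*v^3 + 20.087*v^2 + 9.3447*v + 14.1799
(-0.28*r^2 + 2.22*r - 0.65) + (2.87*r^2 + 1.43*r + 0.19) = 2.59*r^2 + 3.65*r - 0.46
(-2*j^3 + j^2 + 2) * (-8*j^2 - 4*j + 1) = 16*j^5 - 6*j^3 - 15*j^2 - 8*j + 2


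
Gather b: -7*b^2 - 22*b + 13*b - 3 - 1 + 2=-7*b^2 - 9*b - 2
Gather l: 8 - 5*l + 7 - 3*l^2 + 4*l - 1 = -3*l^2 - l + 14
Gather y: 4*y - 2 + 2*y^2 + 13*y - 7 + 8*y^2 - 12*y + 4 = 10*y^2 + 5*y - 5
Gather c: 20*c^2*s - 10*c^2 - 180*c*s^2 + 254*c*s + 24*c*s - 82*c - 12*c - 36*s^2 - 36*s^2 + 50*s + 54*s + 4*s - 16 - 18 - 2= c^2*(20*s - 10) + c*(-180*s^2 + 278*s - 94) - 72*s^2 + 108*s - 36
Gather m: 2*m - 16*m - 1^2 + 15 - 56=-14*m - 42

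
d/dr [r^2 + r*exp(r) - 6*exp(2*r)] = r*exp(r) + 2*r - 12*exp(2*r) + exp(r)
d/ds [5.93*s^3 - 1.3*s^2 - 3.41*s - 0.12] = 17.79*s^2 - 2.6*s - 3.41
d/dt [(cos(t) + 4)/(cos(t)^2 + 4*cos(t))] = sin(t)/cos(t)^2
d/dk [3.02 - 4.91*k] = -4.91000000000000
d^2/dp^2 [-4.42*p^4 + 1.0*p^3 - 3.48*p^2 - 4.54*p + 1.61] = -53.04*p^2 + 6.0*p - 6.96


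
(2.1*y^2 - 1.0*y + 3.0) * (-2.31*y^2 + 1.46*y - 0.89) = -4.851*y^4 + 5.376*y^3 - 10.259*y^2 + 5.27*y - 2.67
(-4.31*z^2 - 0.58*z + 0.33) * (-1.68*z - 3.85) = 7.2408*z^3 + 17.5679*z^2 + 1.6786*z - 1.2705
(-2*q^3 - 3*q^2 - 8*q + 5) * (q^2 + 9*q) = -2*q^5 - 21*q^4 - 35*q^3 - 67*q^2 + 45*q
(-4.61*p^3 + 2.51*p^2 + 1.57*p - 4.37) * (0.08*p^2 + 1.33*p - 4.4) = -0.3688*p^5 - 5.9305*p^4 + 23.7479*p^3 - 9.3055*p^2 - 12.7201*p + 19.228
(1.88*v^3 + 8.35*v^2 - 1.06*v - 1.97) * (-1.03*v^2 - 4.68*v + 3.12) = -1.9364*v^5 - 17.3989*v^4 - 32.1206*v^3 + 33.0419*v^2 + 5.9124*v - 6.1464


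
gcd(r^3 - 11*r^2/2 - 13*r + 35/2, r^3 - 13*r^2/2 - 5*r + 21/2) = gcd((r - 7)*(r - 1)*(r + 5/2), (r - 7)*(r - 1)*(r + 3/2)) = r^2 - 8*r + 7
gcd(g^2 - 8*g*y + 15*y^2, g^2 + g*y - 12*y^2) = -g + 3*y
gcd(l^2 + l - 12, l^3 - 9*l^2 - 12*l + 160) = l + 4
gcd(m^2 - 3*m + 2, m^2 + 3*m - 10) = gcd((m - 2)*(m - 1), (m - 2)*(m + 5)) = m - 2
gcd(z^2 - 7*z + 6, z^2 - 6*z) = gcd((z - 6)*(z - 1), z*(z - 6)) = z - 6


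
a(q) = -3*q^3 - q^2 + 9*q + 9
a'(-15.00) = -1986.00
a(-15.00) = 9774.00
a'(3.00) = -78.00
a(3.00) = -54.00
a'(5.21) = -245.72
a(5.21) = -395.52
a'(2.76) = -65.08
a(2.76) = -36.85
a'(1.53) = -15.13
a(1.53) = 9.68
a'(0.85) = 0.80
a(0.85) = 14.09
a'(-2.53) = -43.55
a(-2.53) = 28.41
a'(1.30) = -8.81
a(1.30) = 12.42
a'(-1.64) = -11.93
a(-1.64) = 4.78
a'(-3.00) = -66.00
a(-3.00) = 54.00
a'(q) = -9*q^2 - 2*q + 9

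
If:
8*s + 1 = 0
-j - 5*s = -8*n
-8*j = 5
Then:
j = -5/8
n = -5/32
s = -1/8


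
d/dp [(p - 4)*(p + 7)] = 2*p + 3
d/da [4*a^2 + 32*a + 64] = 8*a + 32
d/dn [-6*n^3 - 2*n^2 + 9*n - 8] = -18*n^2 - 4*n + 9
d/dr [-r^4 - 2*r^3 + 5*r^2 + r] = -4*r^3 - 6*r^2 + 10*r + 1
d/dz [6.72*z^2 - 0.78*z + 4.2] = 13.44*z - 0.78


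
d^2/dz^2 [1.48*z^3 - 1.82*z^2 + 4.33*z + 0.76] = 8.88*z - 3.64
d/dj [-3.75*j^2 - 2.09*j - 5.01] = -7.5*j - 2.09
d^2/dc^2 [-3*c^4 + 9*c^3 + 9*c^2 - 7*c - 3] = -36*c^2 + 54*c + 18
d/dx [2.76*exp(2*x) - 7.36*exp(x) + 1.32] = (5.52*exp(x) - 7.36)*exp(x)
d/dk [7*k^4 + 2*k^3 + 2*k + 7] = 28*k^3 + 6*k^2 + 2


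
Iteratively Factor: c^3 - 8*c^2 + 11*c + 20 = (c - 5)*(c^2 - 3*c - 4) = (c - 5)*(c + 1)*(c - 4)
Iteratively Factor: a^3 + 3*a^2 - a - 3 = (a - 1)*(a^2 + 4*a + 3) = (a - 1)*(a + 3)*(a + 1)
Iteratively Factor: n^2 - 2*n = (n - 2)*(n)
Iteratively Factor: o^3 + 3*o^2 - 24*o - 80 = (o + 4)*(o^2 - o - 20) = (o - 5)*(o + 4)*(o + 4)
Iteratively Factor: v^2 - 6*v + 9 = (v - 3)*(v - 3)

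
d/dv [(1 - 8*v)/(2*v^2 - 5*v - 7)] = (16*v^2 - 4*v + 61)/(4*v^4 - 20*v^3 - 3*v^2 + 70*v + 49)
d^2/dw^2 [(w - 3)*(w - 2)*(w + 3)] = 6*w - 4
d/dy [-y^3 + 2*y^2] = y*(4 - 3*y)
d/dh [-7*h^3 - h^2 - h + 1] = -21*h^2 - 2*h - 1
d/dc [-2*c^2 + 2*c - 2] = 2 - 4*c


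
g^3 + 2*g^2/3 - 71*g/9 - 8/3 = (g - 8/3)*(g + 1/3)*(g + 3)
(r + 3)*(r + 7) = r^2 + 10*r + 21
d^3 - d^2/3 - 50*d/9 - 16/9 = (d - 8/3)*(d + 1/3)*(d + 2)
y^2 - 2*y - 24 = (y - 6)*(y + 4)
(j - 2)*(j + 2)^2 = j^3 + 2*j^2 - 4*j - 8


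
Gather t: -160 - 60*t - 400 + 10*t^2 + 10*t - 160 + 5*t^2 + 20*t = 15*t^2 - 30*t - 720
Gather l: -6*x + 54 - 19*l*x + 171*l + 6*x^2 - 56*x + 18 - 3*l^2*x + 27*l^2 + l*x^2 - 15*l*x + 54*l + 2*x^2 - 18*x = l^2*(27 - 3*x) + l*(x^2 - 34*x + 225) + 8*x^2 - 80*x + 72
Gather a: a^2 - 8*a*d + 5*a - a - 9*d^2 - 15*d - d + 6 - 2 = a^2 + a*(4 - 8*d) - 9*d^2 - 16*d + 4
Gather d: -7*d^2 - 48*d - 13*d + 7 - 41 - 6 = -7*d^2 - 61*d - 40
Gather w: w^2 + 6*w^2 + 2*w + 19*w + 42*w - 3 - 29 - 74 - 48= 7*w^2 + 63*w - 154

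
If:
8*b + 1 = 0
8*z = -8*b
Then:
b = -1/8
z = 1/8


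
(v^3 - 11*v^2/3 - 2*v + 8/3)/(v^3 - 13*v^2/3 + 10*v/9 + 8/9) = 3*(v + 1)/(3*v + 1)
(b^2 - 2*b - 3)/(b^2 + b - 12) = (b + 1)/(b + 4)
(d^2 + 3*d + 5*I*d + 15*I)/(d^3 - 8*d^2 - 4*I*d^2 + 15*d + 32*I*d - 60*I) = (d^2 + d*(3 + 5*I) + 15*I)/(d^3 - 4*d^2*(2 + I) + d*(15 + 32*I) - 60*I)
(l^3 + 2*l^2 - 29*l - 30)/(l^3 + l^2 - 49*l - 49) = (l^2 + l - 30)/(l^2 - 49)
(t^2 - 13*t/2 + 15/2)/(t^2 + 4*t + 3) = (2*t^2 - 13*t + 15)/(2*(t^2 + 4*t + 3))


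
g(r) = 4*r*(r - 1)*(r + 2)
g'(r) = 4*r*(r - 1) + 4*r*(r + 2) + 4*(r - 1)*(r + 2)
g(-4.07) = -170.86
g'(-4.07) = 158.22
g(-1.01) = 8.04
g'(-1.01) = -3.84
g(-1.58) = 6.85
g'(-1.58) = 9.32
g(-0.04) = 0.33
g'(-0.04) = -8.30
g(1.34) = 6.09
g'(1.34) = 24.27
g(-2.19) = -5.31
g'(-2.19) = 32.03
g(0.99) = -0.12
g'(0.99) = 11.68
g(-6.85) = -1043.19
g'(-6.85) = 500.27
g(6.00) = 960.00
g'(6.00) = 472.00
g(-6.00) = -672.00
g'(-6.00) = 376.00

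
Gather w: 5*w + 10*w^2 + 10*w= 10*w^2 + 15*w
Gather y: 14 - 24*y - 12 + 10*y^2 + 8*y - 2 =10*y^2 - 16*y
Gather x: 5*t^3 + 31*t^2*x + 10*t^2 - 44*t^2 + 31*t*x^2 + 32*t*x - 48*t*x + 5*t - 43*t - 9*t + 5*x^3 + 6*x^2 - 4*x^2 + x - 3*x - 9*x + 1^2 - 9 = 5*t^3 - 34*t^2 - 47*t + 5*x^3 + x^2*(31*t + 2) + x*(31*t^2 - 16*t - 11) - 8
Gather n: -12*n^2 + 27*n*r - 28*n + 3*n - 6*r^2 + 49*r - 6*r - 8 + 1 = -12*n^2 + n*(27*r - 25) - 6*r^2 + 43*r - 7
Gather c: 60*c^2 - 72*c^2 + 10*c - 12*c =-12*c^2 - 2*c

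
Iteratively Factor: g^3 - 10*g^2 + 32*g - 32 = (g - 2)*(g^2 - 8*g + 16) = (g - 4)*(g - 2)*(g - 4)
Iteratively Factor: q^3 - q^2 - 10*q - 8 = (q + 2)*(q^2 - 3*q - 4) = (q + 1)*(q + 2)*(q - 4)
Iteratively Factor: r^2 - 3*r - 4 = (r - 4)*(r + 1)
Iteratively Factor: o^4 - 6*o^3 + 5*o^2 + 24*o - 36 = (o - 2)*(o^3 - 4*o^2 - 3*o + 18) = (o - 2)*(o + 2)*(o^2 - 6*o + 9) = (o - 3)*(o - 2)*(o + 2)*(o - 3)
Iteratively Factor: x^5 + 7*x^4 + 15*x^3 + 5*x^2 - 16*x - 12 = (x + 1)*(x^4 + 6*x^3 + 9*x^2 - 4*x - 12) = (x + 1)*(x + 2)*(x^3 + 4*x^2 + x - 6) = (x + 1)*(x + 2)^2*(x^2 + 2*x - 3) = (x - 1)*(x + 1)*(x + 2)^2*(x + 3)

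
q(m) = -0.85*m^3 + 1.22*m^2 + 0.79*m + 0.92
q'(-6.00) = -105.65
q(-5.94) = 217.42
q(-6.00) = 223.70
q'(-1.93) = -13.42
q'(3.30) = -18.93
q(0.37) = 1.34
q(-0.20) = 0.82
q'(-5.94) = -103.68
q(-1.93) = 10.05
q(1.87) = 1.11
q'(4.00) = -30.25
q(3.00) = -8.68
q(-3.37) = 44.64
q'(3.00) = -14.84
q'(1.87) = -3.56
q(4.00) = -30.80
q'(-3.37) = -36.39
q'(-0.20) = 0.20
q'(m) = -2.55*m^2 + 2.44*m + 0.79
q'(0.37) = 1.34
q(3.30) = -13.73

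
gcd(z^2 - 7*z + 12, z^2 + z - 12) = z - 3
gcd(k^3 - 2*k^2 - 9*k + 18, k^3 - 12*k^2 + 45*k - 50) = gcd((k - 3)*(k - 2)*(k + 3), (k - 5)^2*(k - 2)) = k - 2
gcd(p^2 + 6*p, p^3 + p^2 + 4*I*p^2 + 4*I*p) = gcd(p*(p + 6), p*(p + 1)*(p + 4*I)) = p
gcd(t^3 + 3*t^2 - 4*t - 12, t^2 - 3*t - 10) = t + 2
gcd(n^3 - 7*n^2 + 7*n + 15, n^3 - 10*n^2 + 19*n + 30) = n^2 - 4*n - 5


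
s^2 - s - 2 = (s - 2)*(s + 1)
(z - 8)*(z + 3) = z^2 - 5*z - 24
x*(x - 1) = x^2 - x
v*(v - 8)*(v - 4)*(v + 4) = v^4 - 8*v^3 - 16*v^2 + 128*v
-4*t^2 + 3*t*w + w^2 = (-t + w)*(4*t + w)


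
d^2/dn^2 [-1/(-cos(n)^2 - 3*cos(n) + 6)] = (-4*sin(n)^4 + 35*sin(n)^2 - 27*cos(n)/4 - 9*cos(3*n)/4 - 1)/(-sin(n)^2 + 3*cos(n) - 5)^3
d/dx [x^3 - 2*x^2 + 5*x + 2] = 3*x^2 - 4*x + 5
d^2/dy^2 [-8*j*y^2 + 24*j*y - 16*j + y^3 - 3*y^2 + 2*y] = -16*j + 6*y - 6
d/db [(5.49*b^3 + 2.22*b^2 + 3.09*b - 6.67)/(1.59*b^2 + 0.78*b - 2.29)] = (8.7291*b^4 + 8.5644*b^3 - 40.8978*b^2 + 11.043*b - 1.8735)/(2.5281*b^4 + 2.4804*b^3 - 6.6738*b^2 - 3.5724*b + 5.2441)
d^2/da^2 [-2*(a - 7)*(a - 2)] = -4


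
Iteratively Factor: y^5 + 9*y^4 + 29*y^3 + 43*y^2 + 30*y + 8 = (y + 1)*(y^4 + 8*y^3 + 21*y^2 + 22*y + 8) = (y + 1)*(y + 2)*(y^3 + 6*y^2 + 9*y + 4) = (y + 1)*(y + 2)*(y + 4)*(y^2 + 2*y + 1) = (y + 1)^2*(y + 2)*(y + 4)*(y + 1)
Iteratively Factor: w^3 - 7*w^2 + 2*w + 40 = (w - 5)*(w^2 - 2*w - 8) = (w - 5)*(w - 4)*(w + 2)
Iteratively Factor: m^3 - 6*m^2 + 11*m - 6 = (m - 1)*(m^2 - 5*m + 6) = (m - 2)*(m - 1)*(m - 3)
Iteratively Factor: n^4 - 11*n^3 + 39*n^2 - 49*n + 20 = (n - 1)*(n^3 - 10*n^2 + 29*n - 20) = (n - 4)*(n - 1)*(n^2 - 6*n + 5) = (n - 4)*(n - 1)^2*(n - 5)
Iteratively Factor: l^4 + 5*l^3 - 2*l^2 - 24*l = (l + 3)*(l^3 + 2*l^2 - 8*l) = l*(l + 3)*(l^2 + 2*l - 8) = l*(l + 3)*(l + 4)*(l - 2)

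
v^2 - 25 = (v - 5)*(v + 5)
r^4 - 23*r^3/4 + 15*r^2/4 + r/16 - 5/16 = (r - 5)*(r - 1/2)^2*(r + 1/4)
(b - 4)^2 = b^2 - 8*b + 16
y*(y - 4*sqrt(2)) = y^2 - 4*sqrt(2)*y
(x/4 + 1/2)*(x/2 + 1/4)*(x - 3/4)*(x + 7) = x^4/8 + 35*x^3/32 + 91*x^2/64 - 55*x/64 - 21/32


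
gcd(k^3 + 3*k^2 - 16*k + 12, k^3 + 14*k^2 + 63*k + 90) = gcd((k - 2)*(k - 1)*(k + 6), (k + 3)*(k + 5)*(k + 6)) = k + 6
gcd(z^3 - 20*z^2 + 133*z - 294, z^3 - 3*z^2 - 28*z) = z - 7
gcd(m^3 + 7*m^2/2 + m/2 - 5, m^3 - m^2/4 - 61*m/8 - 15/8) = m + 5/2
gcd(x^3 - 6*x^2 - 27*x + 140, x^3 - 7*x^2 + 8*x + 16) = x - 4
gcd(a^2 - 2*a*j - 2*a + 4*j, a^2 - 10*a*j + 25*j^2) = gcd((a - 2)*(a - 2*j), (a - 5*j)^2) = 1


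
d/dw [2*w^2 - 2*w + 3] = 4*w - 2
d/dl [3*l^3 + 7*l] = 9*l^2 + 7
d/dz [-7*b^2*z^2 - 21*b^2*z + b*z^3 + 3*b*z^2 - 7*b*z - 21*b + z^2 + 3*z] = -14*b^2*z - 21*b^2 + 3*b*z^2 + 6*b*z - 7*b + 2*z + 3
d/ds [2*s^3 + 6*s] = 6*s^2 + 6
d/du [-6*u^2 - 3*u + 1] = -12*u - 3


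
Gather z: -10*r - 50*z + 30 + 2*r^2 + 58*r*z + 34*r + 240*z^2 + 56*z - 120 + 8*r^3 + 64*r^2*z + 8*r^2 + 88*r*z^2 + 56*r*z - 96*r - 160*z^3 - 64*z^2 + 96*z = 8*r^3 + 10*r^2 - 72*r - 160*z^3 + z^2*(88*r + 176) + z*(64*r^2 + 114*r + 102) - 90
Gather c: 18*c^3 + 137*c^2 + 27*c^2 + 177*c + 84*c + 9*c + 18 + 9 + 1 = 18*c^3 + 164*c^2 + 270*c + 28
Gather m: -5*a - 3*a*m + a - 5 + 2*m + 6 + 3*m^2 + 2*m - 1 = -4*a + 3*m^2 + m*(4 - 3*a)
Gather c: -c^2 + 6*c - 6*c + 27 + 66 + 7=100 - c^2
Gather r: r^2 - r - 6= r^2 - r - 6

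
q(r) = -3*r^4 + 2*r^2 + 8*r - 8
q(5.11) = -1960.42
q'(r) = -12*r^3 + 4*r + 8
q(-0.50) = -11.69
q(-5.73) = -3222.17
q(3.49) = -400.78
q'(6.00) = -2560.00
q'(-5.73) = 2242.67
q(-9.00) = -19601.00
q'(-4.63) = 1180.51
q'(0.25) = 8.81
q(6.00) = -3776.00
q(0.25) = -5.89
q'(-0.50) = 7.50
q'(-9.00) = 8720.00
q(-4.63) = -1380.79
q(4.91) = -1664.11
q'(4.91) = -1392.81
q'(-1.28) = 28.05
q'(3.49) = -488.14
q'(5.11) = -1572.75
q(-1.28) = -23.02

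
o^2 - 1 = (o - 1)*(o + 1)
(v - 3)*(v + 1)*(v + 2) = v^3 - 7*v - 6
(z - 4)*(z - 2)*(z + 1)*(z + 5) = z^4 - 23*z^2 + 18*z + 40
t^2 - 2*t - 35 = (t - 7)*(t + 5)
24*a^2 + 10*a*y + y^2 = (4*a + y)*(6*a + y)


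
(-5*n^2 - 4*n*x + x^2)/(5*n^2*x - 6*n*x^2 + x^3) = (n + x)/(x*(-n + x))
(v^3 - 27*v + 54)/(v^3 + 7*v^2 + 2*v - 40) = (v^3 - 27*v + 54)/(v^3 + 7*v^2 + 2*v - 40)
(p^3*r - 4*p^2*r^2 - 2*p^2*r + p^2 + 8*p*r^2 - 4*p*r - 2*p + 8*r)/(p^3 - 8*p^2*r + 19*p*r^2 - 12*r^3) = (p^2*r - 2*p*r + p - 2)/(p^2 - 4*p*r + 3*r^2)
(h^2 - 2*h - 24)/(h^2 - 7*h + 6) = (h + 4)/(h - 1)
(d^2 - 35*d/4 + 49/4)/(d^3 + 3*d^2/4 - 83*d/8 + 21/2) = 2*(d - 7)/(2*d^2 + 5*d - 12)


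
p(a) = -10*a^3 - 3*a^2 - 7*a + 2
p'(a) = -30*a^2 - 6*a - 7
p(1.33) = -36.14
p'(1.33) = -68.05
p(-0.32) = 4.26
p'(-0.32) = -8.15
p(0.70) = -7.80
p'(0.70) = -25.90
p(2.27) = -146.32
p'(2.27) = -175.21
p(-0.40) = 4.96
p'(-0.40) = -9.40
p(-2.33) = 128.52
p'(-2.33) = -155.89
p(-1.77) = 60.44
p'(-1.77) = -90.37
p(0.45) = -2.67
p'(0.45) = -15.78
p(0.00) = 2.00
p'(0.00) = -7.00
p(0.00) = 2.00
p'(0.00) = -7.00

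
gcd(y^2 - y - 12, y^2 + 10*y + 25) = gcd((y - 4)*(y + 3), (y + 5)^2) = 1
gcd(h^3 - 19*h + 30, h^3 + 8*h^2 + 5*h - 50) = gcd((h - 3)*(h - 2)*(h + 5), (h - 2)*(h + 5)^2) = h^2 + 3*h - 10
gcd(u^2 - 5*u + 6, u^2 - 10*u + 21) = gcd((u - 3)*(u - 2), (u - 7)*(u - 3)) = u - 3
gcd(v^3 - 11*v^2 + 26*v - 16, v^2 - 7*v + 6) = v - 1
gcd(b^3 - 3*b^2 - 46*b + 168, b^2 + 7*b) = b + 7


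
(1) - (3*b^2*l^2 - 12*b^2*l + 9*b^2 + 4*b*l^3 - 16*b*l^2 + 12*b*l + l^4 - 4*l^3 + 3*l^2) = -3*b^2*l^2 + 12*b^2*l - 9*b^2 - 4*b*l^3 + 16*b*l^2 - 12*b*l - l^4 + 4*l^3 - 3*l^2 + 1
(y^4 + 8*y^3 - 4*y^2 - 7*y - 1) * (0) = 0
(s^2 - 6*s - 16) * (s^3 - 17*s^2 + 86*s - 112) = s^5 - 23*s^4 + 172*s^3 - 356*s^2 - 704*s + 1792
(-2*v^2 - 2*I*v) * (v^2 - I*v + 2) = -2*v^4 - 6*v^2 - 4*I*v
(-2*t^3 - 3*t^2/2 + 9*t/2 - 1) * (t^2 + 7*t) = -2*t^5 - 31*t^4/2 - 6*t^3 + 61*t^2/2 - 7*t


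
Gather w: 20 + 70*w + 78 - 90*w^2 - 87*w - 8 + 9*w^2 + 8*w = -81*w^2 - 9*w + 90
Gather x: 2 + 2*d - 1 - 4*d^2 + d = -4*d^2 + 3*d + 1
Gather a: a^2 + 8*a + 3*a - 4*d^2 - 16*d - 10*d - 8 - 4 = a^2 + 11*a - 4*d^2 - 26*d - 12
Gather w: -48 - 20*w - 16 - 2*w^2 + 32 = -2*w^2 - 20*w - 32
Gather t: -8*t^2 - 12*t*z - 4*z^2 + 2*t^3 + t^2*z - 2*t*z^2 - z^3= 2*t^3 + t^2*(z - 8) + t*(-2*z^2 - 12*z) - z^3 - 4*z^2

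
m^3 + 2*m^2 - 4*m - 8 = (m - 2)*(m + 2)^2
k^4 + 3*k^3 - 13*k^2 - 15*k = k*(k - 3)*(k + 1)*(k + 5)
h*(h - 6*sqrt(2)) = h^2 - 6*sqrt(2)*h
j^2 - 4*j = j*(j - 4)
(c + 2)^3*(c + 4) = c^4 + 10*c^3 + 36*c^2 + 56*c + 32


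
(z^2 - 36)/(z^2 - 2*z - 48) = (z - 6)/(z - 8)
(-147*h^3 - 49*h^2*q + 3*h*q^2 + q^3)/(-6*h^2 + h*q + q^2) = (-49*h^2 + q^2)/(-2*h + q)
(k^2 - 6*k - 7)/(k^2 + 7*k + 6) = (k - 7)/(k + 6)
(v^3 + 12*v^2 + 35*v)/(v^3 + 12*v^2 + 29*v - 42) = v*(v + 5)/(v^2 + 5*v - 6)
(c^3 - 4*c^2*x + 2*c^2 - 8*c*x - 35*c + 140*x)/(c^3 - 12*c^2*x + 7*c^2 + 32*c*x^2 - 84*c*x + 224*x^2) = (5 - c)/(-c + 8*x)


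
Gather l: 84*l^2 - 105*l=84*l^2 - 105*l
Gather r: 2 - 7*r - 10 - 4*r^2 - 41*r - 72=-4*r^2 - 48*r - 80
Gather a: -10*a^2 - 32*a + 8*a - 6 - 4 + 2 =-10*a^2 - 24*a - 8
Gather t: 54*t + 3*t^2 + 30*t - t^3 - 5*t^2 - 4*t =-t^3 - 2*t^2 + 80*t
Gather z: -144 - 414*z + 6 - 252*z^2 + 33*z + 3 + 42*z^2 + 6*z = -210*z^2 - 375*z - 135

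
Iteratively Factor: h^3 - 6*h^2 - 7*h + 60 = (h + 3)*(h^2 - 9*h + 20) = (h - 5)*(h + 3)*(h - 4)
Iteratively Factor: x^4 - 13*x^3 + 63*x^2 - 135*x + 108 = (x - 3)*(x^3 - 10*x^2 + 33*x - 36) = (x - 3)^2*(x^2 - 7*x + 12) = (x - 3)^3*(x - 4)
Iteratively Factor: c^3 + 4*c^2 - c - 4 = (c - 1)*(c^2 + 5*c + 4) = (c - 1)*(c + 4)*(c + 1)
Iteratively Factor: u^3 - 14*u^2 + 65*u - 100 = (u - 4)*(u^2 - 10*u + 25) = (u - 5)*(u - 4)*(u - 5)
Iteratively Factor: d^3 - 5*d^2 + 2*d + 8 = (d + 1)*(d^2 - 6*d + 8) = (d - 4)*(d + 1)*(d - 2)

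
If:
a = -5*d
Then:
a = -5*d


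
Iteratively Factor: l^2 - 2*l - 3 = (l + 1)*(l - 3)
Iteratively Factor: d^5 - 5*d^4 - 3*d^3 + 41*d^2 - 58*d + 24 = (d - 1)*(d^4 - 4*d^3 - 7*d^2 + 34*d - 24) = (d - 2)*(d - 1)*(d^3 - 2*d^2 - 11*d + 12) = (d - 2)*(d - 1)^2*(d^2 - d - 12) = (d - 2)*(d - 1)^2*(d + 3)*(d - 4)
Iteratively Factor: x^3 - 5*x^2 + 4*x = (x - 4)*(x^2 - x) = (x - 4)*(x - 1)*(x)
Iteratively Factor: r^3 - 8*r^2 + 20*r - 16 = (r - 4)*(r^2 - 4*r + 4) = (r - 4)*(r - 2)*(r - 2)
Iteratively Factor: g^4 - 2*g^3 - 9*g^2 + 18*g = (g - 2)*(g^3 - 9*g) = (g - 3)*(g - 2)*(g^2 + 3*g) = g*(g - 3)*(g - 2)*(g + 3)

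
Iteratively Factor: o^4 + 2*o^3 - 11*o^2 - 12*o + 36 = (o + 3)*(o^3 - o^2 - 8*o + 12) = (o - 2)*(o + 3)*(o^2 + o - 6) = (o - 2)*(o + 3)^2*(o - 2)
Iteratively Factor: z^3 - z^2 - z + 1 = (z + 1)*(z^2 - 2*z + 1) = (z - 1)*(z + 1)*(z - 1)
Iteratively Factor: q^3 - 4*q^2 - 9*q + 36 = (q - 4)*(q^2 - 9) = (q - 4)*(q + 3)*(q - 3)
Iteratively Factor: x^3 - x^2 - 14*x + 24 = (x - 2)*(x^2 + x - 12) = (x - 3)*(x - 2)*(x + 4)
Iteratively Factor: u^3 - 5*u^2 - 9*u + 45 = (u - 5)*(u^2 - 9) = (u - 5)*(u + 3)*(u - 3)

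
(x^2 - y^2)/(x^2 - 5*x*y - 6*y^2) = (x - y)/(x - 6*y)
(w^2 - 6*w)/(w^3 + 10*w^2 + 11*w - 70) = w*(w - 6)/(w^3 + 10*w^2 + 11*w - 70)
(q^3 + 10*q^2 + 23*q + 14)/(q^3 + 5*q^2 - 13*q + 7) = (q^2 + 3*q + 2)/(q^2 - 2*q + 1)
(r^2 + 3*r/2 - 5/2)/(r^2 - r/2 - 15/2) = (r - 1)/(r - 3)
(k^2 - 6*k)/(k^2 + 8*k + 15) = k*(k - 6)/(k^2 + 8*k + 15)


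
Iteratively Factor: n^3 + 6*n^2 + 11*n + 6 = (n + 3)*(n^2 + 3*n + 2) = (n + 2)*(n + 3)*(n + 1)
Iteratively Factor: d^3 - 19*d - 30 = (d - 5)*(d^2 + 5*d + 6) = (d - 5)*(d + 3)*(d + 2)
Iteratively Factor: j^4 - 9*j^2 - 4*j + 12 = (j - 3)*(j^3 + 3*j^2 - 4) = (j - 3)*(j + 2)*(j^2 + j - 2) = (j - 3)*(j + 2)^2*(j - 1)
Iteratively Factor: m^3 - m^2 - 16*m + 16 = (m + 4)*(m^2 - 5*m + 4) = (m - 1)*(m + 4)*(m - 4)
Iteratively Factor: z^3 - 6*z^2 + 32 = (z - 4)*(z^2 - 2*z - 8) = (z - 4)*(z + 2)*(z - 4)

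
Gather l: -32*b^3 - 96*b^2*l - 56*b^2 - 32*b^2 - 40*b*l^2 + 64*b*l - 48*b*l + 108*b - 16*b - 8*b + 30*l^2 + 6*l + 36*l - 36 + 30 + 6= -32*b^3 - 88*b^2 + 84*b + l^2*(30 - 40*b) + l*(-96*b^2 + 16*b + 42)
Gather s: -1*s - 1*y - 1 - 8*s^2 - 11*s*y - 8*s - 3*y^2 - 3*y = -8*s^2 + s*(-11*y - 9) - 3*y^2 - 4*y - 1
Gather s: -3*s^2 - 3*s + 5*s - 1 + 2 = -3*s^2 + 2*s + 1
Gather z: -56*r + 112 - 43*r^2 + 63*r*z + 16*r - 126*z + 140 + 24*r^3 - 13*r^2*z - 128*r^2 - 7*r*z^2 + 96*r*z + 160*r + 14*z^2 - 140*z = 24*r^3 - 171*r^2 + 120*r + z^2*(14 - 7*r) + z*(-13*r^2 + 159*r - 266) + 252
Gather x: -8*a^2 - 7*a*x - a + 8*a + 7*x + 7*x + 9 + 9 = -8*a^2 + 7*a + x*(14 - 7*a) + 18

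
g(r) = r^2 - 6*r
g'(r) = 2*r - 6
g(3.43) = -8.82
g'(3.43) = 0.86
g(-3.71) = 36.02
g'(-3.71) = -13.42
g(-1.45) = 10.80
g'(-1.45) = -8.90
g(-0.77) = 5.21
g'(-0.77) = -7.54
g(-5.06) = 55.96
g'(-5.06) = -16.12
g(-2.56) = 21.91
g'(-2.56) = -11.12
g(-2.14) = 17.42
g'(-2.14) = -10.28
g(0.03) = -0.18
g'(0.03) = -5.94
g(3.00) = -9.00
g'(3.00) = 0.00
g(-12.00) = 216.00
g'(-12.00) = -30.00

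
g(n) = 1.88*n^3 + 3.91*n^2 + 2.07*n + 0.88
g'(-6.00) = 158.19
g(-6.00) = -276.86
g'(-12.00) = 720.39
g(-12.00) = -2709.56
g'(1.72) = 32.21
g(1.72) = 25.57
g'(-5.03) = 105.43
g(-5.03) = -149.86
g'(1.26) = 20.88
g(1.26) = 13.46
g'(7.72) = 398.58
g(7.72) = 1114.88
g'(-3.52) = 44.43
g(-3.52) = -39.95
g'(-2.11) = 10.68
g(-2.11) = -3.74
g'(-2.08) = 10.21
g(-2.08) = -3.43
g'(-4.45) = 78.96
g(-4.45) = -96.57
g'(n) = 5.64*n^2 + 7.82*n + 2.07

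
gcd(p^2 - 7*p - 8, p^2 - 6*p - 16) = p - 8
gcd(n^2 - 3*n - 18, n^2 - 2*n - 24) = n - 6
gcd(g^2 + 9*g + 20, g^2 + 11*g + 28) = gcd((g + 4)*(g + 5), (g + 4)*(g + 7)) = g + 4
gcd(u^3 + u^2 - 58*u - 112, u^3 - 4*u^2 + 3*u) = 1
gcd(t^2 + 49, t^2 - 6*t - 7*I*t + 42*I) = t - 7*I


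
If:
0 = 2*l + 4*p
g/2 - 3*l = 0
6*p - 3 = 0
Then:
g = -6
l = -1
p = 1/2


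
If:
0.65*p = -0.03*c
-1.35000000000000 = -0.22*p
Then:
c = -132.95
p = 6.14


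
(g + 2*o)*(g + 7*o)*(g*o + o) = g^3*o + 9*g^2*o^2 + g^2*o + 14*g*o^3 + 9*g*o^2 + 14*o^3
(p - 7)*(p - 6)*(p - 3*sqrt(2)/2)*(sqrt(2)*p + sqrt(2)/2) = sqrt(2)*p^4 - 25*sqrt(2)*p^3/2 - 3*p^3 + 75*p^2/2 + 71*sqrt(2)*p^2/2 - 213*p/2 + 21*sqrt(2)*p - 63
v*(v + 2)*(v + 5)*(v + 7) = v^4 + 14*v^3 + 59*v^2 + 70*v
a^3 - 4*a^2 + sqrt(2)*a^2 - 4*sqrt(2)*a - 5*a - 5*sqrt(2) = (a - 5)*(a + 1)*(a + sqrt(2))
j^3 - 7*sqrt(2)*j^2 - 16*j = j*(j - 8*sqrt(2))*(j + sqrt(2))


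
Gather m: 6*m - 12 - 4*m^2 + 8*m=-4*m^2 + 14*m - 12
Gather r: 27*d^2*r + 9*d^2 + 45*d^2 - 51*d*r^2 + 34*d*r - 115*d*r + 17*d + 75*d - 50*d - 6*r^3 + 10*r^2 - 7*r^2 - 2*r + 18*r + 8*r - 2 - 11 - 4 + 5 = 54*d^2 + 42*d - 6*r^3 + r^2*(3 - 51*d) + r*(27*d^2 - 81*d + 24) - 12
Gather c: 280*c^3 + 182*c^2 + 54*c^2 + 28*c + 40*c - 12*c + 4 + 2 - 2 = 280*c^3 + 236*c^2 + 56*c + 4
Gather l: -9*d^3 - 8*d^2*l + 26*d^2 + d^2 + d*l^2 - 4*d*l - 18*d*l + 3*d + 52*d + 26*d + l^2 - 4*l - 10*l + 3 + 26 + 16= -9*d^3 + 27*d^2 + 81*d + l^2*(d + 1) + l*(-8*d^2 - 22*d - 14) + 45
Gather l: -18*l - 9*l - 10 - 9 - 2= -27*l - 21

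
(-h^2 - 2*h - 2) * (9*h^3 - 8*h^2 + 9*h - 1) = -9*h^5 - 10*h^4 - 11*h^3 - h^2 - 16*h + 2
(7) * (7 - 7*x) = 49 - 49*x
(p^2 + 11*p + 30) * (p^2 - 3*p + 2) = p^4 + 8*p^3 - p^2 - 68*p + 60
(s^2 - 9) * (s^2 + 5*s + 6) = s^4 + 5*s^3 - 3*s^2 - 45*s - 54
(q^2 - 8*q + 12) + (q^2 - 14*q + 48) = 2*q^2 - 22*q + 60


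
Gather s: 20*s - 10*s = 10*s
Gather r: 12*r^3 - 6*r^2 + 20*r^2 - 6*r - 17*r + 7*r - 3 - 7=12*r^3 + 14*r^2 - 16*r - 10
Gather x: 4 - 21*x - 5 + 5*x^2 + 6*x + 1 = 5*x^2 - 15*x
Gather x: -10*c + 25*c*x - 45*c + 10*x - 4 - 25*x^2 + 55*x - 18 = -55*c - 25*x^2 + x*(25*c + 65) - 22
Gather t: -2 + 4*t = 4*t - 2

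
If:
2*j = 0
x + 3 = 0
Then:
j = 0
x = -3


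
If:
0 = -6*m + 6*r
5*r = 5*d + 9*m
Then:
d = -4*r/5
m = r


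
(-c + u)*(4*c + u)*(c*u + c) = -4*c^3*u - 4*c^3 + 3*c^2*u^2 + 3*c^2*u + c*u^3 + c*u^2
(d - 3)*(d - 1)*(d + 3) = d^3 - d^2 - 9*d + 9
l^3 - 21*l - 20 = (l - 5)*(l + 1)*(l + 4)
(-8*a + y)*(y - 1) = -8*a*y + 8*a + y^2 - y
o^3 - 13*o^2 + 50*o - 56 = (o - 7)*(o - 4)*(o - 2)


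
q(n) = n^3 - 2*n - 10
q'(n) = 3*n^2 - 2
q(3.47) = 24.84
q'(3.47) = 34.12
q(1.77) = -7.99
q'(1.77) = 7.40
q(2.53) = 1.13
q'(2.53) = 17.20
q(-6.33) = -250.98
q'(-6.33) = 118.21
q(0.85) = -11.09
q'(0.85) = 0.17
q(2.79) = 6.14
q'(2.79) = 21.35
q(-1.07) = -9.09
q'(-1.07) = 1.43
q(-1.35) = -9.76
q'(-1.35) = 3.47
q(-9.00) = -721.00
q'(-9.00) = 241.00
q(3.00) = 11.00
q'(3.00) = 25.00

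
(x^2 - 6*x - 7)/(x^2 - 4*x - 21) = (x + 1)/(x + 3)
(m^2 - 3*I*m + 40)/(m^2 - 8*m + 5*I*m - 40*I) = (m - 8*I)/(m - 8)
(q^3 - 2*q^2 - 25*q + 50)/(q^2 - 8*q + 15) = (q^2 + 3*q - 10)/(q - 3)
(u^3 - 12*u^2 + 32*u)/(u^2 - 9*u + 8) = u*(u - 4)/(u - 1)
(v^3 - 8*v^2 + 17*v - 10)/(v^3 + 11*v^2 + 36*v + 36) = (v^3 - 8*v^2 + 17*v - 10)/(v^3 + 11*v^2 + 36*v + 36)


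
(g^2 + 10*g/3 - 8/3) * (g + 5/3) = g^3 + 5*g^2 + 26*g/9 - 40/9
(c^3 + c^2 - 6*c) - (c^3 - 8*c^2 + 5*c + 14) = 9*c^2 - 11*c - 14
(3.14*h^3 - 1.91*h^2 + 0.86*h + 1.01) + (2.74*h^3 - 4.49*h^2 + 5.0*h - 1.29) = 5.88*h^3 - 6.4*h^2 + 5.86*h - 0.28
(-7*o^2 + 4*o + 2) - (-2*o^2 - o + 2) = -5*o^2 + 5*o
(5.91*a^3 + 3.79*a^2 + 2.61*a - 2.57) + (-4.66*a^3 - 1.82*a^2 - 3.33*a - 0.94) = 1.25*a^3 + 1.97*a^2 - 0.72*a - 3.51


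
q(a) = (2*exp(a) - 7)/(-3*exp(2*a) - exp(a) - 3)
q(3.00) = -0.03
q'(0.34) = -0.79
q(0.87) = 0.10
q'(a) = (2*exp(a) - 7)*(6*exp(2*a) + exp(a))/(-3*exp(2*a) - exp(a) - 3)^2 + 2*exp(a)/(-3*exp(2*a) - exp(a) - 3)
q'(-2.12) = -0.22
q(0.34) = 0.41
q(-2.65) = 2.22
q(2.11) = -0.04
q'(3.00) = 0.02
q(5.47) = -0.00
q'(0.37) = -0.77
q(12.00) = 0.00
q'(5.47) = 0.00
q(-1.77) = 2.04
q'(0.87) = -0.37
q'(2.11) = 0.01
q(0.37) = 0.38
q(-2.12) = 2.14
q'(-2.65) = -0.12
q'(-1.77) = -0.32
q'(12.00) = 0.00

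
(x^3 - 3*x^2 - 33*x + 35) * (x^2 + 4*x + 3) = x^5 + x^4 - 42*x^3 - 106*x^2 + 41*x + 105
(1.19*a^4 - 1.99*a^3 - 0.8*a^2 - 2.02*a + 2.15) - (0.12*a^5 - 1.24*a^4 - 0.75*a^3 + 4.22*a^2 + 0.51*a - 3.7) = -0.12*a^5 + 2.43*a^4 - 1.24*a^3 - 5.02*a^2 - 2.53*a + 5.85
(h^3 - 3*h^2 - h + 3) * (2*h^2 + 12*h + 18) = 2*h^5 + 6*h^4 - 20*h^3 - 60*h^2 + 18*h + 54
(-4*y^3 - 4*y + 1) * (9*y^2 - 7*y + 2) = -36*y^5 + 28*y^4 - 44*y^3 + 37*y^2 - 15*y + 2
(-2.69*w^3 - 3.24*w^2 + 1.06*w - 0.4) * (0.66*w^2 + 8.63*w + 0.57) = -1.7754*w^5 - 25.3531*w^4 - 28.7949*w^3 + 7.037*w^2 - 2.8478*w - 0.228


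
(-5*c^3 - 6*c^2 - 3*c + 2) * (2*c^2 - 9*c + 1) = -10*c^5 + 33*c^4 + 43*c^3 + 25*c^2 - 21*c + 2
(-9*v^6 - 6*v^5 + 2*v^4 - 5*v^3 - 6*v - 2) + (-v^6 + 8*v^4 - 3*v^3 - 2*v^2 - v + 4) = -10*v^6 - 6*v^5 + 10*v^4 - 8*v^3 - 2*v^2 - 7*v + 2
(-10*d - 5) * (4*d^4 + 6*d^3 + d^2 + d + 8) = -40*d^5 - 80*d^4 - 40*d^3 - 15*d^2 - 85*d - 40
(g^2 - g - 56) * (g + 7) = g^3 + 6*g^2 - 63*g - 392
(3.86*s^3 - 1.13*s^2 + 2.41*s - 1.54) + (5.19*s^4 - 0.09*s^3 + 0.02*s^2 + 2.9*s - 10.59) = 5.19*s^4 + 3.77*s^3 - 1.11*s^2 + 5.31*s - 12.13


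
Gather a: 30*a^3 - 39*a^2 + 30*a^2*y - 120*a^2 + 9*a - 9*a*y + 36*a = 30*a^3 + a^2*(30*y - 159) + a*(45 - 9*y)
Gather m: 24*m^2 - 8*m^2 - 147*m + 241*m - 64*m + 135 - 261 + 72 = 16*m^2 + 30*m - 54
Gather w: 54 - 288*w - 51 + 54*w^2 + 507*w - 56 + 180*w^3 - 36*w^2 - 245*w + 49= 180*w^3 + 18*w^2 - 26*w - 4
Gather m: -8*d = -8*d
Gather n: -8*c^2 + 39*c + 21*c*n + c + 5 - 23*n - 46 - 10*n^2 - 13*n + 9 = -8*c^2 + 40*c - 10*n^2 + n*(21*c - 36) - 32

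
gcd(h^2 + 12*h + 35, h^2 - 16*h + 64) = 1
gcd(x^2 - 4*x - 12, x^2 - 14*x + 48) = x - 6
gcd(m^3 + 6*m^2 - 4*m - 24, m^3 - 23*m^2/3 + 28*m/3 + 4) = m - 2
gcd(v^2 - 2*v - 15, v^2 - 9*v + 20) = v - 5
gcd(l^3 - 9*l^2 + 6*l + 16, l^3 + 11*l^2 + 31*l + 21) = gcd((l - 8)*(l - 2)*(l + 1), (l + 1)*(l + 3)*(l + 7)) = l + 1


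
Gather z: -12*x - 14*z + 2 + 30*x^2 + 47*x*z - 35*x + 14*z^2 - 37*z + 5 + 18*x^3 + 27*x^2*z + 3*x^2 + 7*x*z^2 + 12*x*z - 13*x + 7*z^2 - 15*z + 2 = 18*x^3 + 33*x^2 - 60*x + z^2*(7*x + 21) + z*(27*x^2 + 59*x - 66) + 9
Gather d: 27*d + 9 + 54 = 27*d + 63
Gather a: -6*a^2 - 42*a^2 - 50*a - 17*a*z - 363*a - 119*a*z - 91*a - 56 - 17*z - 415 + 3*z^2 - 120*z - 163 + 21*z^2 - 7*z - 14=-48*a^2 + a*(-136*z - 504) + 24*z^2 - 144*z - 648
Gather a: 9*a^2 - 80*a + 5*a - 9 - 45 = 9*a^2 - 75*a - 54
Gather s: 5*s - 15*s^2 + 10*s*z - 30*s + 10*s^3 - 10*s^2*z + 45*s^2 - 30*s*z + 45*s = 10*s^3 + s^2*(30 - 10*z) + s*(20 - 20*z)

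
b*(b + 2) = b^2 + 2*b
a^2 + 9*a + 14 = (a + 2)*(a + 7)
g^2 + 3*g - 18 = (g - 3)*(g + 6)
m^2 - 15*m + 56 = (m - 8)*(m - 7)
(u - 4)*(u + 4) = u^2 - 16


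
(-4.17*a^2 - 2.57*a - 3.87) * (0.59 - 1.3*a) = 5.421*a^3 + 0.8807*a^2 + 3.5147*a - 2.2833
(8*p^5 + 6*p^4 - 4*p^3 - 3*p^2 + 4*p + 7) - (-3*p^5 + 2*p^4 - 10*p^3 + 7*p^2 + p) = 11*p^5 + 4*p^4 + 6*p^3 - 10*p^2 + 3*p + 7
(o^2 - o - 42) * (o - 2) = o^3 - 3*o^2 - 40*o + 84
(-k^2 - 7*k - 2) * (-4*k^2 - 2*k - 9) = 4*k^4 + 30*k^3 + 31*k^2 + 67*k + 18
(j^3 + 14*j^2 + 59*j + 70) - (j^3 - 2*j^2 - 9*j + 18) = 16*j^2 + 68*j + 52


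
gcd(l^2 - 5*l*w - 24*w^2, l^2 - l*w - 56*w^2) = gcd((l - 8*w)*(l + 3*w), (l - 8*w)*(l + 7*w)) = -l + 8*w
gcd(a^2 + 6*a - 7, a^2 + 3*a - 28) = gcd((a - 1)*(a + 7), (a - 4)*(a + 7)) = a + 7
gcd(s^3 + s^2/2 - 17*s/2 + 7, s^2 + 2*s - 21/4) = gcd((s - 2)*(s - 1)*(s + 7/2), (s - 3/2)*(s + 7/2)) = s + 7/2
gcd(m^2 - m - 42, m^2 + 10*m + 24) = m + 6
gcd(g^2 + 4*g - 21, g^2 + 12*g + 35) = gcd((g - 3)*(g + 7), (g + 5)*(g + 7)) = g + 7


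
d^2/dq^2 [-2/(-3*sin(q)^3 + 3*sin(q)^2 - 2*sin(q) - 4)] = 2*(-81*sin(q)^6 + 99*sin(q)^5 + 60*sin(q)^4 - 18*sin(q)^3 + 38*sin(q)^2 - 100*sin(q) + 32)/(3*sin(q)^3 - 3*sin(q)^2 + 2*sin(q) + 4)^3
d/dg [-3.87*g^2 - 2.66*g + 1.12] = -7.74*g - 2.66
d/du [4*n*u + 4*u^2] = 4*n + 8*u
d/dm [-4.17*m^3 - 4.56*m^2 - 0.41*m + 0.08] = -12.51*m^2 - 9.12*m - 0.41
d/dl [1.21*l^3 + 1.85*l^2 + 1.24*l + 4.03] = 3.63*l^2 + 3.7*l + 1.24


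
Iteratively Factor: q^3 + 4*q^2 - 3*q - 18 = (q + 3)*(q^2 + q - 6) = (q - 2)*(q + 3)*(q + 3)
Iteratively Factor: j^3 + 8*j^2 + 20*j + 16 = (j + 4)*(j^2 + 4*j + 4) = (j + 2)*(j + 4)*(j + 2)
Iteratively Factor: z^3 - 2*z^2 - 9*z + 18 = (z - 3)*(z^2 + z - 6) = (z - 3)*(z + 3)*(z - 2)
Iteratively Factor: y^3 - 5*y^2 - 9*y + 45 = (y - 5)*(y^2 - 9) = (y - 5)*(y + 3)*(y - 3)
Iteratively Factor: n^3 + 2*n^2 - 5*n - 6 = (n + 1)*(n^2 + n - 6) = (n + 1)*(n + 3)*(n - 2)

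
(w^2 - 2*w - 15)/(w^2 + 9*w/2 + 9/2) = 2*(w - 5)/(2*w + 3)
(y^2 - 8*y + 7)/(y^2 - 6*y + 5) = (y - 7)/(y - 5)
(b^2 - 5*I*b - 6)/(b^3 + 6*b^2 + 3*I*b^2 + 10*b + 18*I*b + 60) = (b - 3*I)/(b^2 + b*(6 + 5*I) + 30*I)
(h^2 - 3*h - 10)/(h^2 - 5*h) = (h + 2)/h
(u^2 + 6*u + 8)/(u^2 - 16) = (u + 2)/(u - 4)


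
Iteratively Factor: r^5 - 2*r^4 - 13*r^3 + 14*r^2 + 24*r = (r - 2)*(r^4 - 13*r^2 - 12*r) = (r - 4)*(r - 2)*(r^3 + 4*r^2 + 3*r) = (r - 4)*(r - 2)*(r + 1)*(r^2 + 3*r) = (r - 4)*(r - 2)*(r + 1)*(r + 3)*(r)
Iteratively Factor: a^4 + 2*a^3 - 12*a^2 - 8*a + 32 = (a + 2)*(a^3 - 12*a + 16) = (a - 2)*(a + 2)*(a^2 + 2*a - 8) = (a - 2)*(a + 2)*(a + 4)*(a - 2)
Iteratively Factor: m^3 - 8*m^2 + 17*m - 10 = (m - 5)*(m^2 - 3*m + 2) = (m - 5)*(m - 1)*(m - 2)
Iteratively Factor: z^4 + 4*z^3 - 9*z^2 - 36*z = (z + 4)*(z^3 - 9*z) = (z + 3)*(z + 4)*(z^2 - 3*z) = (z - 3)*(z + 3)*(z + 4)*(z)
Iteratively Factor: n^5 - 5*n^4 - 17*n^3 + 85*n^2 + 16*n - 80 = (n - 5)*(n^4 - 17*n^2 + 16) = (n - 5)*(n + 1)*(n^3 - n^2 - 16*n + 16) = (n - 5)*(n - 1)*(n + 1)*(n^2 - 16) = (n - 5)*(n - 4)*(n - 1)*(n + 1)*(n + 4)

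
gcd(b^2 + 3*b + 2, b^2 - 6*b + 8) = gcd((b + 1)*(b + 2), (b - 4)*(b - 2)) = 1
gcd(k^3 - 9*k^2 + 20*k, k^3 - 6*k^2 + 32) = k - 4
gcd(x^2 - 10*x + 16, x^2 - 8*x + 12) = x - 2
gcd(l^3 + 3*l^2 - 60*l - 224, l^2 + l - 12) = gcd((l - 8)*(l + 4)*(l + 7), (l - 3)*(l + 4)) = l + 4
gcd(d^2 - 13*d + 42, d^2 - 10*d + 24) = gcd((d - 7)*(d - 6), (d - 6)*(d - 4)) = d - 6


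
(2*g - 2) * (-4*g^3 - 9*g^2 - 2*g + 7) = -8*g^4 - 10*g^3 + 14*g^2 + 18*g - 14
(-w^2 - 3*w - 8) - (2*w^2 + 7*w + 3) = -3*w^2 - 10*w - 11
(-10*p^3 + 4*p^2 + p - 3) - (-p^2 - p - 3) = -10*p^3 + 5*p^2 + 2*p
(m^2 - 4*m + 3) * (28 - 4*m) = -4*m^3 + 44*m^2 - 124*m + 84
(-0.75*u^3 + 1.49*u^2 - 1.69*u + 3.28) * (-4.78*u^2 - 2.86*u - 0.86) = 3.585*u^5 - 4.9772*u^4 + 4.4618*u^3 - 12.1264*u^2 - 7.9274*u - 2.8208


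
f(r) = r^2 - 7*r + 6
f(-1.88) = 22.69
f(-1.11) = 15.00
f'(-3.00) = -13.00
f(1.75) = -3.19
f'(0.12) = -6.76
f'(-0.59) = -8.18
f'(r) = 2*r - 7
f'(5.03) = 3.06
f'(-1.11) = -9.22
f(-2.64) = 31.45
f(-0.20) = 7.44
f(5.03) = -3.91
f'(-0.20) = -7.40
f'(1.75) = -3.50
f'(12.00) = 17.00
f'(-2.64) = -12.28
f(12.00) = 66.00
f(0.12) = 5.17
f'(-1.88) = -10.76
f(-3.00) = 36.00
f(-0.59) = 10.48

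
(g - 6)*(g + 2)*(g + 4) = g^3 - 28*g - 48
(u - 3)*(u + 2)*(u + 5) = u^3 + 4*u^2 - 11*u - 30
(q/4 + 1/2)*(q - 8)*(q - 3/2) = q^3/4 - 15*q^2/8 - 7*q/4 + 6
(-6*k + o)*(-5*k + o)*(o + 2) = 30*k^2*o + 60*k^2 - 11*k*o^2 - 22*k*o + o^3 + 2*o^2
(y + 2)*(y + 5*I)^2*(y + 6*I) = y^4 + 2*y^3 + 16*I*y^3 - 85*y^2 + 32*I*y^2 - 170*y - 150*I*y - 300*I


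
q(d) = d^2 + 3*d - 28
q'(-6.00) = -9.00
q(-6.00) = -10.00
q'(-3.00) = -3.00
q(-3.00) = -28.00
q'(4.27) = 11.54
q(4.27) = 3.04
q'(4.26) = 11.52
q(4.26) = 2.93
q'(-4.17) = -5.34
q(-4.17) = -23.12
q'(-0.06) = 2.88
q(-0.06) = -28.18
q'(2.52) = 8.04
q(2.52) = -14.09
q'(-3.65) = -4.30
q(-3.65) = -25.63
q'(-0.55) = 1.90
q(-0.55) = -29.35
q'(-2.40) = -1.80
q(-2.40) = -29.44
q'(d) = 2*d + 3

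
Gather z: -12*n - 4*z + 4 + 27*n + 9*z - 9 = 15*n + 5*z - 5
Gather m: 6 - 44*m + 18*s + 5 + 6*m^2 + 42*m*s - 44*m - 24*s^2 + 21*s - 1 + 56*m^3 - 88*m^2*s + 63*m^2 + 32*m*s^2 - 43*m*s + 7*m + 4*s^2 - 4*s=56*m^3 + m^2*(69 - 88*s) + m*(32*s^2 - s - 81) - 20*s^2 + 35*s + 10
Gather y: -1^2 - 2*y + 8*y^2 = 8*y^2 - 2*y - 1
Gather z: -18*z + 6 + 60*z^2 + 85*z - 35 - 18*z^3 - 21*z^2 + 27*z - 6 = -18*z^3 + 39*z^2 + 94*z - 35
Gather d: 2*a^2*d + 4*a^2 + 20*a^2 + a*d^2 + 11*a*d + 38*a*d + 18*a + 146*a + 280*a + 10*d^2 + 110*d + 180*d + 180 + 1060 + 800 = 24*a^2 + 444*a + d^2*(a + 10) + d*(2*a^2 + 49*a + 290) + 2040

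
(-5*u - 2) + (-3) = -5*u - 5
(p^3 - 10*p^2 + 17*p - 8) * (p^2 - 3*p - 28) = p^5 - 13*p^4 + 19*p^3 + 221*p^2 - 452*p + 224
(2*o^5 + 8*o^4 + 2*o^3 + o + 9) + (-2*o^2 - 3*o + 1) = 2*o^5 + 8*o^4 + 2*o^3 - 2*o^2 - 2*o + 10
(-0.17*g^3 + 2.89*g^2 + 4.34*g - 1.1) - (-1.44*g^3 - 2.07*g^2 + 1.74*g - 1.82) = 1.27*g^3 + 4.96*g^2 + 2.6*g + 0.72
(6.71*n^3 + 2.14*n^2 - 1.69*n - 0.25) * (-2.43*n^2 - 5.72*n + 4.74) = -16.3053*n^5 - 43.5814*n^4 + 23.6713*n^3 + 20.4179*n^2 - 6.5806*n - 1.185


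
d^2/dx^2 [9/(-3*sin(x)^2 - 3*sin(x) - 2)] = 27*(12*sin(x)^4 + 9*sin(x)^3 - 23*sin(x)^2 - 20*sin(x) - 2)/(3*sin(x)^2 + 3*sin(x) + 2)^3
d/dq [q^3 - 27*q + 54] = 3*q^2 - 27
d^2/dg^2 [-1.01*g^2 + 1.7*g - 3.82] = -2.02000000000000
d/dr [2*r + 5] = 2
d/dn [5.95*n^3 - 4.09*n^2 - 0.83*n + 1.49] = 17.85*n^2 - 8.18*n - 0.83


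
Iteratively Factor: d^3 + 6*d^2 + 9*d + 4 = (d + 1)*(d^2 + 5*d + 4) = (d + 1)^2*(d + 4)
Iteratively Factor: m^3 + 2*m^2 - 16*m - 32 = (m + 4)*(m^2 - 2*m - 8) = (m + 2)*(m + 4)*(m - 4)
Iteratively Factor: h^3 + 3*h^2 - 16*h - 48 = (h + 4)*(h^2 - h - 12) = (h + 3)*(h + 4)*(h - 4)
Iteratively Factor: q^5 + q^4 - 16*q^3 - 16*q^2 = (q + 1)*(q^4 - 16*q^2) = q*(q + 1)*(q^3 - 16*q) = q^2*(q + 1)*(q^2 - 16) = q^2*(q + 1)*(q + 4)*(q - 4)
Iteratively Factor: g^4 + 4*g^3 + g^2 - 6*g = (g)*(g^3 + 4*g^2 + g - 6) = g*(g + 2)*(g^2 + 2*g - 3) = g*(g + 2)*(g + 3)*(g - 1)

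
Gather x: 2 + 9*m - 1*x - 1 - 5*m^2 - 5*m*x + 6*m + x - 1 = -5*m^2 - 5*m*x + 15*m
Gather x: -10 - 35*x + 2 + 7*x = -28*x - 8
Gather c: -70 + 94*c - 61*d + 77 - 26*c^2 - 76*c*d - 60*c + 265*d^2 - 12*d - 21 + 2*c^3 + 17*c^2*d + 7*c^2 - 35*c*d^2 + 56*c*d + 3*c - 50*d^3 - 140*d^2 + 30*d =2*c^3 + c^2*(17*d - 19) + c*(-35*d^2 - 20*d + 37) - 50*d^3 + 125*d^2 - 43*d - 14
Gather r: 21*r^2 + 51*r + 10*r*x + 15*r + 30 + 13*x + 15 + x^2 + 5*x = 21*r^2 + r*(10*x + 66) + x^2 + 18*x + 45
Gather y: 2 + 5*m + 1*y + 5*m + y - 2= 10*m + 2*y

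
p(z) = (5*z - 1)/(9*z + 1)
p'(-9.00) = 0.00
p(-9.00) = 0.58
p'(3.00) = 0.02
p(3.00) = 0.50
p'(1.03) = 0.13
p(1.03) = 0.40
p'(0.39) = 0.69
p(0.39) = 0.21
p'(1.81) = 0.05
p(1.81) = 0.47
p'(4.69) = 0.01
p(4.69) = 0.52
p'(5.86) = 0.00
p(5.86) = 0.53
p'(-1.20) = 0.15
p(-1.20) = 0.71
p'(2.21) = 0.03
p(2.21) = 0.48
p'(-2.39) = 0.03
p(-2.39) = 0.63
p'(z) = -9*(5*z - 1)/(9*z + 1)^2 + 5/(9*z + 1)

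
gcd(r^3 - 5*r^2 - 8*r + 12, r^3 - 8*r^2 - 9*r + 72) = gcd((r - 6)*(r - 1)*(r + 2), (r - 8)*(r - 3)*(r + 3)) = 1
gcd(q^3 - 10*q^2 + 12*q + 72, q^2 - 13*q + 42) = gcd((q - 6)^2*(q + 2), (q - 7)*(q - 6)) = q - 6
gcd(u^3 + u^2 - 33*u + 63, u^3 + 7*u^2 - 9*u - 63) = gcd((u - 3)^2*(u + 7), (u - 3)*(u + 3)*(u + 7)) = u^2 + 4*u - 21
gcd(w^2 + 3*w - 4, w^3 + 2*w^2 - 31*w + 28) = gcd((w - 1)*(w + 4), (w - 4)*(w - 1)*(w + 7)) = w - 1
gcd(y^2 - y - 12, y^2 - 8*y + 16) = y - 4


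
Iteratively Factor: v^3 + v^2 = (v)*(v^2 + v) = v*(v + 1)*(v)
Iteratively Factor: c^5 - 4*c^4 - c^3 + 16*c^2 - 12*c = (c - 1)*(c^4 - 3*c^3 - 4*c^2 + 12*c) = (c - 2)*(c - 1)*(c^3 - c^2 - 6*c) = (c - 2)*(c - 1)*(c + 2)*(c^2 - 3*c) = c*(c - 2)*(c - 1)*(c + 2)*(c - 3)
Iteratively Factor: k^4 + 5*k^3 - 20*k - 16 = (k + 4)*(k^3 + k^2 - 4*k - 4) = (k + 2)*(k + 4)*(k^2 - k - 2) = (k - 2)*(k + 2)*(k + 4)*(k + 1)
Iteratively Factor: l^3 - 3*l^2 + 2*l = (l)*(l^2 - 3*l + 2) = l*(l - 1)*(l - 2)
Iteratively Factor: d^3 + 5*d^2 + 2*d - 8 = (d + 4)*(d^2 + d - 2) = (d - 1)*(d + 4)*(d + 2)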